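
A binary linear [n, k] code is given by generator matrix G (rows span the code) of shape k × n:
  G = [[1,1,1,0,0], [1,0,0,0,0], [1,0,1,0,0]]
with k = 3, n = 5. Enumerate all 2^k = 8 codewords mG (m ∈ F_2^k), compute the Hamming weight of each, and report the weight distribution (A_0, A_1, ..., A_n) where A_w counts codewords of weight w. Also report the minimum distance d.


Weight distribution: A_0 = 1, A_1 = 3, A_2 = 3, A_3 = 1. Minimum distance d = 1.

Enumerate all 2^3 = 8 messages m ∈ F_2^3.
For each, compute codeword c = mG in F_2^5, then tally its weight.
  m = 000 → c = 00000, weight = 0.
  m = 100 → c = 11100, weight = 3.
  m = 010 → c = 10000, weight = 1.
  m = 110 → c = 01100, weight = 2.
  m = 001 → c = 10100, weight = 2.
  m = 101 → c = 01000, weight = 1.
  m = 011 → c = 00100, weight = 1.
  m = 111 → c = 11000, weight = 2.
Tally weights:
  weight 0: 1 codewords.
  weight 1: 3 codewords.
  weight 2: 3 codewords.
  weight 3: 1 codewords.
Minimum distance d = smallest w > 0 with A_w > 0 = 1.
Sanity: Σ A_w = 8 = 2^3 = 8 ✓.


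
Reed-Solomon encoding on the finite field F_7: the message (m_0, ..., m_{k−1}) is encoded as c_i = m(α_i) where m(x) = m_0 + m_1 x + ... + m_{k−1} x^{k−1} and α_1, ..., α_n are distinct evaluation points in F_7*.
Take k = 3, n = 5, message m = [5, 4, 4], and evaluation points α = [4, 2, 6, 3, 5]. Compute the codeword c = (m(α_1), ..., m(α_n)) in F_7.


c = [1, 1, 5, 4, 6]

Message polynomial: m(x) = 5 + 4·x + 4·x^2 (mod 7).
For each evaluation point α_i, compute m(α_i) mod 7:
  α_1 = 4: Horner steps 4 → 6 → 1, so m(4) = 1.
  α_2 = 2: Horner steps 4 → 5 → 1, so m(2) = 1.
  α_3 = 6: Horner steps 4 → 0 → 5, so m(6) = 5.
  α_4 = 3: Horner steps 4 → 2 → 4, so m(3) = 4.
  α_5 = 5: Horner steps 4 → 3 → 6, so m(5) = 6.
Codeword c = [1, 1, 5, 4, 6] ∈ F_7^5.


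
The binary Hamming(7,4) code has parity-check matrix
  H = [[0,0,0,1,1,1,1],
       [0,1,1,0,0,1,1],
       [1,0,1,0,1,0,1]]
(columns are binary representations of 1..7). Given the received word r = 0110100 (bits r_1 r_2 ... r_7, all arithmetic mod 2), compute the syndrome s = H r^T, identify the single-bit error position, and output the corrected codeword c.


s = (1, 0, 0)^T, error position = 4, corrected codeword c = 0111100

Compute s = H r^T mod 2 one row at a time:
  s_1 = 0 + 1 + 0 + 0 = 1 ≡ 1 (mod 2).
  s_2 = 1 + 1 + 0 + 0 = 2 ≡ 0 (mod 2).
  s_3 = 0 + 1 + 1 + 0 = 2 ≡ 0 (mod 2).
s = (1, 0, 0)^T — this equals column 4 of H (binary 100), so error is at position 4.
Correct: flip bit 4 of r = 0110100 to get c = 0111100.


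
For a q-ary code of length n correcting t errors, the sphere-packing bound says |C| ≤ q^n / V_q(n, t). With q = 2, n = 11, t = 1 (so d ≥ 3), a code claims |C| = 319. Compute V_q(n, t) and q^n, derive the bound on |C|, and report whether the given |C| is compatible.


V_q(n, t) = 12, q^n = 2048, Hamming bound = 170, |C| = 319 > bound (violated).

Step 1: Compute V_q(n, t) = Σ_{j=0}^1 C(n, j) (q−1)^j.
  j = 0: C(11,0)·(1)^0 = 1·1 = 1.
  j = 1: C(11,1)·(1)^1 = 11·1 = 11.
  V_q(n, t) = 1 + 11 = 12.
Step 2: q^n = 2^11 = 2048.
Step 3: Hamming bound ⌊q^n / V_q(n,t)⌋ = ⌊2048/12⌋ = 170.
Step 4: Compare |C| = 319 to 170: violated.
The claimed |C| lies above the Hamming bound, so no 2-ary code of length 11 with d ≥ 3 can have 319 codewords.


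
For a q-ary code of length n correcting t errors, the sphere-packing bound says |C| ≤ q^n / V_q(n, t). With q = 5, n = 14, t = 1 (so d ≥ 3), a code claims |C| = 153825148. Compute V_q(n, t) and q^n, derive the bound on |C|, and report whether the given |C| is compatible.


V_q(n, t) = 57, q^n = 6103515625, Hamming bound = 107079221, |C| = 153825148 > bound (violated).

Step 1: Compute V_q(n, t) = Σ_{j=0}^1 C(n, j) (q−1)^j.
  j = 0: C(14,0)·(4)^0 = 1·1 = 1.
  j = 1: C(14,1)·(4)^1 = 14·4 = 56.
  V_q(n, t) = 1 + 56 = 57.
Step 2: q^n = 5^14 = 6103515625.
Step 3: Hamming bound ⌊q^n / V_q(n,t)⌋ = ⌊6103515625/57⌋ = 107079221.
Step 4: Compare |C| = 153825148 to 107079221: violated.
The claimed |C| lies above the Hamming bound, so no 5-ary code of length 14 with d ≥ 3 can have 153825148 codewords.


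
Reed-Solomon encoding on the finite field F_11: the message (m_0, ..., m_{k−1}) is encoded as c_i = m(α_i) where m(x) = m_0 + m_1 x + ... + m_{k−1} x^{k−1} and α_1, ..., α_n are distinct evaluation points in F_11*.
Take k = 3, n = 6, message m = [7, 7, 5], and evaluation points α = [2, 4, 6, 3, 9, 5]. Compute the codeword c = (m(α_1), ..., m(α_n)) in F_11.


c = [8, 5, 9, 7, 2, 2]

Message polynomial: m(x) = 7 + 7·x + 5·x^2 (mod 11).
For each evaluation point α_i, compute m(α_i) mod 11:
  α_1 = 2: Horner steps 5 → 6 → 8, so m(2) = 8.
  α_2 = 4: Horner steps 5 → 5 → 5, so m(4) = 5.
  α_3 = 6: Horner steps 5 → 4 → 9, so m(6) = 9.
  α_4 = 3: Horner steps 5 → 0 → 7, so m(3) = 7.
  α_5 = 9: Horner steps 5 → 8 → 2, so m(9) = 2.
  α_6 = 5: Horner steps 5 → 10 → 2, so m(5) = 2.
Codeword c = [8, 5, 9, 7, 2, 2] ∈ F_11^6.


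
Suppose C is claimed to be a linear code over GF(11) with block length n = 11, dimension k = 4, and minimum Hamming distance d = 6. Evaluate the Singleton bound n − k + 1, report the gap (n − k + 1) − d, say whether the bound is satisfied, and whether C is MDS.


Singleton RHS = n − k + 1 = 8, slack = 2, bound satisfied, not MDS.

Singleton bound: d ≤ n − k + 1.
Here n = 11, k = 4, so n − k + 1 = 8.
Given d = 6, check d ≤ 8: YES.
Slack = (n − k + 1) − d = 2.
The code is NOT MDS (slack = 2 > 0).
Description: the claimed parameters are [11, 4, 6]_11; such a code would be non-MDS.


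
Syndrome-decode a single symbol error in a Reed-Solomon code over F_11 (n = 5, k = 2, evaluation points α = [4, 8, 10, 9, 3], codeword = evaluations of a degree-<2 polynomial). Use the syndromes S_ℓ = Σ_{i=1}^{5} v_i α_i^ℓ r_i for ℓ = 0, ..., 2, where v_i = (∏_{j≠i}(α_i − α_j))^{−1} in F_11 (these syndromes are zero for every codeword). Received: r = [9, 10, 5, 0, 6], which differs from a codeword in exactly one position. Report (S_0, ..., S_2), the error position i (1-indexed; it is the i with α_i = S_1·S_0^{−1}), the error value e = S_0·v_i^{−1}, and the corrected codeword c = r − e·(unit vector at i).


S = (3, 5, 1), error at position 4, error magnitude e = 9, c = [9, 10, 5, 2, 6].

Step 1: column multipliers v_i = (∏_{j≠i}(α_i − α_j))^{−1} mod 11.
  i = 1 (α = 4): (4−8)(4−10)(4−9)(4−3) = (−4)·(−6)·(−5)·1 = −120 ≡ 1, so v_1 = 1^{−1} = 1 (mod 11).
  i = 2 (α = 8): (8−4)(8−10)(8−9)(8−3) = 4·(−2)·(−1)·5 = 40 ≡ 7, so v_2 = 7^{−1} = 8 (mod 11).
  i = 3 (α = 10): (10−4)(10−8)(10−9)(10−3) = 6·2·1·7 = 84 ≡ 7, so v_3 = 7^{−1} = 8 (mod 11).
  i = 4 (α = 9): (9−4)(9−8)(9−10)(9−3) = 5·1·(−1)·6 = −30 ≡ 3, so v_4 = 3^{−1} = 4 (mod 11).
  i = 5 (α = 3): (3−4)(3−8)(3−10)(3−9) = (−1)·(−5)·(−7)·(−6) = 210 ≡ 1, so v_5 = 1^{−1} = 1 (mod 11).
  v = [1, 8, 8, 4, 1].
Step 2: syndromes of r = [9, 10, 5, 0, 6] (all sums mod 11).
  S_0 = Σ v_i r_i = 1·9 + 8·10 + 8·5 + 4·0 + 1·6 = 135 ≡ 3.
  S_1 = Σ v_i α_i r_i = 1·4·9 + 8·8·10 + 8·10·5 + 4·9·0 + 1·3·6 = 1094 ≡ 5.
  α_i^2 mod 11 = [5, 9, 1, 4, 9].
  S_2 = Σ v_i α_i^2 r_i = 1·5·9 + 8·9·10 + 8·1·5 + 4·4·0 + 1·9·6 = 859 ≡ 1.
  S = (3, 5, 1) ≠ 0, so r is not a codeword (an error is present).
Step 3: locate the error. For a single error e at position i, S_ℓ = v_i·e·α_i^ℓ, so α_err = S_1/S_0.
  S_0^{−1} = 3^{−1} = 4 (mod 11), so α_err = 5·4 = 20 ≡ 9 = α_4. Error position i = 4.
  Consistency check: S_2/S_1 = 1·9 = 9 ≡ 9 = α_err ✓ (single-error assumption holds).
Step 4: error magnitude e = S_0/v_4 = S_0·∏_{j≠4}(α_4 − α_j) = 3·3 = 9 ≡ 9 (mod 11).
Step 5: correct position 4: c_4 = r_4 − e = 0 − 9 ≡ 2 (mod 11). Hence c = [9, 10, 5, 2, 6].
  Check: interpolating c through the α_i gives m(x) = 8 + 3·x (degree < 2) with m(α_i) = c_i for every i, so c is indeed a codeword.


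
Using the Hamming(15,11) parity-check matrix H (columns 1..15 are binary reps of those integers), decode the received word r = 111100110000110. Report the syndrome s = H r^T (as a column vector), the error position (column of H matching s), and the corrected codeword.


s = (1, 0, 0, 0)^T, error position = 8, corrected codeword c = 111100100000110

Compute s = H r^T mod 2 one row at a time:
  s_1 = 1 + 0 + 0 + 0 + 0 + 1 + 1 + 0 = 3 ≡ 1 (mod 2).
  s_2 = 1 + 0 + 0 + 1 + 0 + 1 + 1 + 0 = 4 ≡ 0 (mod 2).
  s_3 = 1 + 1 + 0 + 1 + 0 + 0 + 1 + 0 = 4 ≡ 0 (mod 2).
  s_4 = 1 + 1 + 0 + 1 + 0 + 0 + 1 + 0 = 4 ≡ 0 (mod 2).
s = (1, 0, 0, 0)^T — this equals column 8 of H (binary 1000), so error is at position 8.
Correct: flip bit 8 of r = 111100110000110 to get c = 111100100000110.


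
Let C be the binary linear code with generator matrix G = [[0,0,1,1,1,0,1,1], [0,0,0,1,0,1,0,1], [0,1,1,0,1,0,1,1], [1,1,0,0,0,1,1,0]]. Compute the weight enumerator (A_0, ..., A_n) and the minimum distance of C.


Weight distribution: A_0 = 1, A_2 = 1, A_3 = 3, A_4 = 5, A_5 = 4, A_6 = 1, A_7 = 1. Minimum distance d = 2.

Enumerate all 2^4 = 16 messages m ∈ F_2^4.
For each, compute codeword c = mG in F_2^8, then tally its weight.
  m = 0000 → c = 00000000, weight = 0.
  m = 1000 → c = 00111011, weight = 5.
  m = 0100 → c = 00010101, weight = 3.
  m = 1100 → c = 00101110, weight = 4.
  m = 0010 → c = 01101011, weight = 5.
  m = 1010 → c = 01010000, weight = 2.
  m = 0110 → c = 01111110, weight = 6.
  m = 1110 → c = 01000101, weight = 3.
  m = 0001 → c = 11000110, weight = 4.
  m = 1001 → c = 11111101, weight = 7.
  m = 0101 → c = 11010011, weight = 5.
  m = 1101 → c = 11101000, weight = 4.
  m = 0011 → c = 10101101, weight = 5.
  m = 1011 → c = 10010110, weight = 4.
  m = 0111 → c = 10111000, weight = 4.
  m = 1111 → c = 10000011, weight = 3.
Tally weights:
  weight 0: 1 codewords.
  weight 2: 1 codewords.
  weight 3: 3 codewords.
  weight 4: 5 codewords.
  weight 5: 4 codewords.
  weight 6: 1 codewords.
  weight 7: 1 codewords.
Minimum distance d = smallest w > 0 with A_w > 0 = 2.
Sanity: Σ A_w = 16 = 2^4 = 16 ✓.


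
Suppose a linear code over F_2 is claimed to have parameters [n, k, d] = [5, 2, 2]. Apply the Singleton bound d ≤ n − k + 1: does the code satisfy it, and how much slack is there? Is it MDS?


Singleton RHS = n − k + 1 = 4, slack = 2, bound satisfied, not MDS.

Singleton bound: d ≤ n − k + 1.
Here n = 5, k = 2, so n − k + 1 = 4.
Given d = 2, check d ≤ 4: YES.
Slack = (n − k + 1) − d = 2.
The code is NOT MDS (slack = 2 > 0).
Description: the claimed parameters are [5, 2, 2]_2; such a code would be non-MDS.


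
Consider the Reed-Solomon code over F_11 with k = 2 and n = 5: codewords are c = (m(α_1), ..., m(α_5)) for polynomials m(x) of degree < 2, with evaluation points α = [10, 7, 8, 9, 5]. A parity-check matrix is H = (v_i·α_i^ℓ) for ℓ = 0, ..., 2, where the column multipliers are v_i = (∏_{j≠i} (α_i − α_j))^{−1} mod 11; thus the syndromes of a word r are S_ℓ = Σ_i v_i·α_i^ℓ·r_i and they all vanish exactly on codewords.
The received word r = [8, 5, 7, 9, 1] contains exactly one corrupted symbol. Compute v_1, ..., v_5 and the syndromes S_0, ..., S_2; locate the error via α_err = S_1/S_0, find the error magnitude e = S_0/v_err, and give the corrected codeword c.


S = (1, 10, 1), error at position 1, error magnitude e = 8, c = [0, 5, 7, 9, 1].

Step 1: column multipliers v_i = (∏_{j≠i}(α_i − α_j))^{−1} mod 11.
  i = 1 (α = 10): (10−7)(10−8)(10−9)(10−5) = 3·2·1·5 = 30 ≡ 8, so v_1 = 8^{−1} = 7 (mod 11).
  i = 2 (α = 7): (7−10)(7−8)(7−9)(7−5) = (−3)·(−1)·(−2)·2 = −12 ≡ 10, so v_2 = 10^{−1} = 10 (mod 11).
  i = 3 (α = 8): (8−10)(8−7)(8−9)(8−5) = (−2)·1·(−1)·3 = 6 ≡ 6, so v_3 = 6^{−1} = 2 (mod 11).
  i = 4 (α = 9): (9−10)(9−7)(9−8)(9−5) = (−1)·2·1·4 = −8 ≡ 3, so v_4 = 3^{−1} = 4 (mod 11).
  i = 5 (α = 5): (5−10)(5−7)(5−8)(5−9) = (−5)·(−2)·(−3)·(−4) = 120 ≡ 10, so v_5 = 10^{−1} = 10 (mod 11).
  v = [7, 10, 2, 4, 10].
Step 2: syndromes of r = [8, 5, 7, 9, 1] (all sums mod 11).
  S_0 = Σ v_i r_i = 7·8 + 10·5 + 2·7 + 4·9 + 10·1 = 166 ≡ 1.
  S_1 = Σ v_i α_i r_i = 7·10·8 + 10·7·5 + 2·8·7 + 4·9·9 + 10·5·1 = 1396 ≡ 10.
  α_i^2 mod 11 = [1, 5, 9, 4, 3].
  S_2 = Σ v_i α_i^2 r_i = 7·1·8 + 10·5·5 + 2·9·7 + 4·4·9 + 10·3·1 = 606 ≡ 1.
  S = (1, 10, 1) ≠ 0, so r is not a codeword (an error is present).
Step 3: locate the error. For a single error e at position i, S_ℓ = v_i·e·α_i^ℓ, so α_err = S_1/S_0.
  S_0^{−1} = 1^{−1} = 1 (mod 11), so α_err = 10·1 = 10 ≡ 10 = α_1. Error position i = 1.
  Consistency check: S_2/S_1 = 1·10 = 10 ≡ 10 = α_err ✓ (single-error assumption holds).
Step 4: error magnitude e = S_0/v_1 = S_0·∏_{j≠1}(α_1 − α_j) = 1·8 = 8 ≡ 8 (mod 11).
Step 5: correct position 1: c_1 = r_1 − e = 8 − 8 ≡ 0 (mod 11). Hence c = [0, 5, 7, 9, 1].
  Check: interpolating c through the α_i gives m(x) = 2 + 2·x (degree < 2) with m(α_i) = c_i for every i, so c is indeed a codeword.


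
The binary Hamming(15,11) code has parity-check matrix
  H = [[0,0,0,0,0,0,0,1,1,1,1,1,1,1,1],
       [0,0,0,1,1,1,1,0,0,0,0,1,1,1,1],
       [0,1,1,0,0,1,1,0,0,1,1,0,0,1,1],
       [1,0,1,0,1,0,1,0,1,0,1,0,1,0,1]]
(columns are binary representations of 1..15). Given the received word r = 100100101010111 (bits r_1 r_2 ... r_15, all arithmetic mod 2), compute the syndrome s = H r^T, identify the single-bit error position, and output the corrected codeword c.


s = (1, 1, 0, 0)^T, error position = 12, corrected codeword c = 100100101011111

Compute s = H r^T mod 2 one row at a time:
  s_1 = 0 + 1 + 0 + 1 + 0 + 1 + 1 + 1 = 5 ≡ 1 (mod 2).
  s_2 = 1 + 0 + 0 + 1 + 0 + 1 + 1 + 1 = 5 ≡ 1 (mod 2).
  s_3 = 0 + 0 + 0 + 1 + 0 + 1 + 1 + 1 = 4 ≡ 0 (mod 2).
  s_4 = 1 + 0 + 0 + 1 + 1 + 1 + 1 + 1 = 6 ≡ 0 (mod 2).
s = (1, 1, 0, 0)^T — this equals column 12 of H (binary 1100), so error is at position 12.
Correct: flip bit 12 of r = 100100101010111 to get c = 100100101011111.


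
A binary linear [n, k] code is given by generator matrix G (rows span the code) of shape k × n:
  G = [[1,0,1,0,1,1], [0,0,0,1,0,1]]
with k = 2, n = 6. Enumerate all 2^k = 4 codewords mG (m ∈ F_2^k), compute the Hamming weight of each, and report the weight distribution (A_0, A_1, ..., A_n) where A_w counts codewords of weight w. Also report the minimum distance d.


Weight distribution: A_0 = 1, A_2 = 1, A_4 = 2. Minimum distance d = 2.

Enumerate all 2^2 = 4 messages m ∈ F_2^2.
For each, compute codeword c = mG in F_2^6, then tally its weight.
  m = 00 → c = 000000, weight = 0.
  m = 10 → c = 101011, weight = 4.
  m = 01 → c = 000101, weight = 2.
  m = 11 → c = 101110, weight = 4.
Tally weights:
  weight 0: 1 codewords.
  weight 2: 1 codewords.
  weight 4: 2 codewords.
Minimum distance d = smallest w > 0 with A_w > 0 = 2.
Sanity: Σ A_w = 4 = 2^2 = 4 ✓.


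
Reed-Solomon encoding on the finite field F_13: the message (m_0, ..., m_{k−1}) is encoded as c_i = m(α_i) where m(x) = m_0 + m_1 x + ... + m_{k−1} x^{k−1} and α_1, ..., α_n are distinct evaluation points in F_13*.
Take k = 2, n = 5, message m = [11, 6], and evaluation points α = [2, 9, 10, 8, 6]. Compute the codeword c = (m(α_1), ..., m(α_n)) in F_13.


c = [10, 0, 6, 7, 8]

Message polynomial: m(x) = 11 + 6·x (mod 13).
For each evaluation point α_i, compute m(α_i) mod 13:
  α_1 = 2: Horner steps 6 → 10, so m(2) = 10.
  α_2 = 9: Horner steps 6 → 0, so m(9) = 0.
  α_3 = 10: Horner steps 6 → 6, so m(10) = 6.
  α_4 = 8: Horner steps 6 → 7, so m(8) = 7.
  α_5 = 6: Horner steps 6 → 8, so m(6) = 8.
Codeword c = [10, 0, 6, 7, 8] ∈ F_13^5.


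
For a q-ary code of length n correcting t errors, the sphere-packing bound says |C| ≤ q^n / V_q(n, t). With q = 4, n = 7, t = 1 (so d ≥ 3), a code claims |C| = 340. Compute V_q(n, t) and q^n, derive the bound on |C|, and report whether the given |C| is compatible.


V_q(n, t) = 22, q^n = 16384, Hamming bound = 744, |C| = 340 ≤ bound (satisfied).

Step 1: Compute V_q(n, t) = Σ_{j=0}^1 C(n, j) (q−1)^j.
  j = 0: C(7,0)·(3)^0 = 1·1 = 1.
  j = 1: C(7,1)·(3)^1 = 7·3 = 21.
  V_q(n, t) = 1 + 21 = 22.
Step 2: q^n = 4^7 = 16384.
Step 3: Hamming bound ⌊q^n / V_q(n,t)⌋ = ⌊16384/22⌋ = 744.
Step 4: Compare |C| = 340 to 744: satisfied.
The claimed |C| lies below the Hamming bound.


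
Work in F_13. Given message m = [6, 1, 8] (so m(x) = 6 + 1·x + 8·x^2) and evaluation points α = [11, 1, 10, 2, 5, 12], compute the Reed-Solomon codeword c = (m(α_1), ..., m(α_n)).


c = [10, 2, 10, 1, 3, 0]

Message polynomial: m(x) = 6 + 1·x + 8·x^2 (mod 13).
For each evaluation point α_i, compute m(α_i) mod 13:
  α_1 = 11: Horner steps 8 → 11 → 10, so m(11) = 10.
  α_2 = 1: Horner steps 8 → 9 → 2, so m(1) = 2.
  α_3 = 10: Horner steps 8 → 3 → 10, so m(10) = 10.
  α_4 = 2: Horner steps 8 → 4 → 1, so m(2) = 1.
  α_5 = 5: Horner steps 8 → 2 → 3, so m(5) = 3.
  α_6 = 12: Horner steps 8 → 6 → 0, so m(12) = 0.
Codeword c = [10, 2, 10, 1, 3, 0] ∈ F_13^6.


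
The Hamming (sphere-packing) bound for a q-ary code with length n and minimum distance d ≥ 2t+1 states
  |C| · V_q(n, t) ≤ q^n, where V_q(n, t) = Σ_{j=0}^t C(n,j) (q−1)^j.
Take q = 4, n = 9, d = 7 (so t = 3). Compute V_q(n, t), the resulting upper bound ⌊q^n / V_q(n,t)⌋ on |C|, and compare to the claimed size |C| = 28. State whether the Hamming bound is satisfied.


V_q(n, t) = 2620, q^n = 262144, Hamming bound = 100, |C| = 28 ≤ bound (satisfied).

Step 1: Compute V_q(n, t) = Σ_{j=0}^3 C(n, j) (q−1)^j.
  j = 0: C(9,0)·(3)^0 = 1·1 = 1.
  j = 1: C(9,1)·(3)^1 = 9·3 = 27.
  j = 2: C(9,2)·(3)^2 = 36·9 = 324.
  j = 3: C(9,3)·(3)^3 = 84·27 = 2268.
  V_q(n, t) = 1 + 27 + 324 + 2268 = 2620.
Step 2: q^n = 4^9 = 262144.
Step 3: Hamming bound ⌊q^n / V_q(n,t)⌋ = ⌊262144/2620⌋ = 100.
Step 4: Compare |C| = 28 to 100: satisfied.
The claimed |C| lies below the Hamming bound.


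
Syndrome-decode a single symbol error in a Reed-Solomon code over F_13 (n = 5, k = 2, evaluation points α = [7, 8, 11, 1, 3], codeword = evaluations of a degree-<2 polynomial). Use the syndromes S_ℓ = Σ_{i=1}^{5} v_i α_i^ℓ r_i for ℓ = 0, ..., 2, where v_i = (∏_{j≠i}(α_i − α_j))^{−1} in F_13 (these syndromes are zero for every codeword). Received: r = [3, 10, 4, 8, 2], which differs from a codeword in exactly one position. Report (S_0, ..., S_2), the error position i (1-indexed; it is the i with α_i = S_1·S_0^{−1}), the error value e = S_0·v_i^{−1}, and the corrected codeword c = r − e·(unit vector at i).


S = (3, 11, 10), error at position 2, error magnitude e = 10, c = [3, 0, 4, 8, 2].

Step 1: column multipliers v_i = (∏_{j≠i}(α_i − α_j))^{−1} mod 13.
  i = 1 (α = 7): (7−8)(7−11)(7−1)(7−3) = (−1)·(−4)·6·4 = 96 ≡ 5, so v_1 = 5^{−1} = 8 (mod 13).
  i = 2 (α = 8): (8−7)(8−11)(8−1)(8−3) = 1·(−3)·7·5 = −105 ≡ 12, so v_2 = 12^{−1} = 12 (mod 13).
  i = 3 (α = 11): (11−7)(11−8)(11−1)(11−3) = 4·3·10·8 = 960 ≡ 11, so v_3 = 11^{−1} = 6 (mod 13).
  i = 4 (α = 1): (1−7)(1−8)(1−11)(1−3) = (−6)·(−7)·(−10)·(−2) = 840 ≡ 8, so v_4 = 8^{−1} = 5 (mod 13).
  i = 5 (α = 3): (3−7)(3−8)(3−11)(3−1) = (−4)·(−5)·(−8)·2 = −320 ≡ 5, so v_5 = 5^{−1} = 8 (mod 13).
  v = [8, 12, 6, 5, 8].
Step 2: syndromes of r = [3, 10, 4, 8, 2] (all sums mod 13).
  S_0 = Σ v_i r_i = 8·3 + 12·10 + 6·4 + 5·8 + 8·2 = 224 ≡ 3.
  S_1 = Σ v_i α_i r_i = 8·7·3 + 12·8·10 + 6·11·4 + 5·1·8 + 8·3·2 = 1480 ≡ 11.
  α_i^2 mod 13 = [10, 12, 4, 1, 9].
  S_2 = Σ v_i α_i^2 r_i = 8·10·3 + 12·12·10 + 6·4·4 + 5·1·8 + 8·9·2 = 1960 ≡ 10.
  S = (3, 11, 10) ≠ 0, so r is not a codeword (an error is present).
Step 3: locate the error. For a single error e at position i, S_ℓ = v_i·e·α_i^ℓ, so α_err = S_1/S_0.
  S_0^{−1} = 3^{−1} = 9 (mod 13), so α_err = 11·9 = 99 ≡ 8 = α_2. Error position i = 2.
  Consistency check: S_2/S_1 = 10·6 = 60 ≡ 8 = α_err ✓ (single-error assumption holds).
Step 4: error magnitude e = S_0/v_2 = S_0·∏_{j≠2}(α_2 − α_j) = 3·12 = 36 ≡ 10 (mod 13).
Step 5: correct position 2: c_2 = r_2 − e = 10 − 10 ≡ 0 (mod 13). Hence c = [3, 0, 4, 8, 2].
  Check: interpolating c through the α_i gives m(x) = 11 + 10·x (degree < 2) with m(α_i) = c_i for every i, so c is indeed a codeword.


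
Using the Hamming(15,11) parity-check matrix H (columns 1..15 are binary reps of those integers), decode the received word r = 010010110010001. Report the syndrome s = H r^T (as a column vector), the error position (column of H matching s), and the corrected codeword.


s = (1, 1, 0, 0)^T, error position = 12, corrected codeword c = 010010110011001

Compute s = H r^T mod 2 one row at a time:
  s_1 = 1 + 0 + 0 + 1 + 0 + 0 + 0 + 1 = 3 ≡ 1 (mod 2).
  s_2 = 0 + 1 + 0 + 1 + 0 + 0 + 0 + 1 = 3 ≡ 1 (mod 2).
  s_3 = 1 + 0 + 0 + 1 + 0 + 1 + 0 + 1 = 4 ≡ 0 (mod 2).
  s_4 = 0 + 0 + 1 + 1 + 0 + 1 + 0 + 1 = 4 ≡ 0 (mod 2).
s = (1, 1, 0, 0)^T — this equals column 12 of H (binary 1100), so error is at position 12.
Correct: flip bit 12 of r = 010010110010001 to get c = 010010110011001.


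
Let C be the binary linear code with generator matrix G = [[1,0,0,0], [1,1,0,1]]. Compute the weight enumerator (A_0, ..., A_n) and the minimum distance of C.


Weight distribution: A_0 = 1, A_1 = 1, A_2 = 1, A_3 = 1. Minimum distance d = 1.

Enumerate all 2^2 = 4 messages m ∈ F_2^2.
For each, compute codeword c = mG in F_2^4, then tally its weight.
  m = 00 → c = 0000, weight = 0.
  m = 10 → c = 1000, weight = 1.
  m = 01 → c = 1101, weight = 3.
  m = 11 → c = 0101, weight = 2.
Tally weights:
  weight 0: 1 codewords.
  weight 1: 1 codewords.
  weight 2: 1 codewords.
  weight 3: 1 codewords.
Minimum distance d = smallest w > 0 with A_w > 0 = 1.
Sanity: Σ A_w = 4 = 2^2 = 4 ✓.


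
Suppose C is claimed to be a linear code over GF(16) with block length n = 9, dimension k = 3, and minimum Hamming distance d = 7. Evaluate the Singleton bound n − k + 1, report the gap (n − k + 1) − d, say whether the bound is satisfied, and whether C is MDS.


Singleton RHS = n − k + 1 = 7, slack = 0, bound satisfied, MDS.

Singleton bound: d ≤ n − k + 1.
Here n = 9, k = 3, so n − k + 1 = 7.
Given d = 7, check d ≤ 7: YES.
Slack = (n − k + 1) − d = 0.
The code is MDS (slack = 0).
Description: the claimed parameters are [9, 3, 7]_16; such a code would be MDS (meets Singleton bound).


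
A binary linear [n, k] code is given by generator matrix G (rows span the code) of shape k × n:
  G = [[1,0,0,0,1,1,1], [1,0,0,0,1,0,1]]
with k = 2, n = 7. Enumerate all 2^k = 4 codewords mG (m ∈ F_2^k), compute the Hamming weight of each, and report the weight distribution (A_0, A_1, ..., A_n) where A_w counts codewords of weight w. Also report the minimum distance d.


Weight distribution: A_0 = 1, A_1 = 1, A_3 = 1, A_4 = 1. Minimum distance d = 1.

Enumerate all 2^2 = 4 messages m ∈ F_2^2.
For each, compute codeword c = mG in F_2^7, then tally its weight.
  m = 00 → c = 0000000, weight = 0.
  m = 10 → c = 1000111, weight = 4.
  m = 01 → c = 1000101, weight = 3.
  m = 11 → c = 0000010, weight = 1.
Tally weights:
  weight 0: 1 codewords.
  weight 1: 1 codewords.
  weight 3: 1 codewords.
  weight 4: 1 codewords.
Minimum distance d = smallest w > 0 with A_w > 0 = 1.
Sanity: Σ A_w = 4 = 2^2 = 4 ✓.


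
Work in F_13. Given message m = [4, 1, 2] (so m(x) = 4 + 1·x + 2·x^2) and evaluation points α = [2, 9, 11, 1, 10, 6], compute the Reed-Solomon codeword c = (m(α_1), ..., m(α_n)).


c = [1, 6, 10, 7, 6, 4]

Message polynomial: m(x) = 4 + 1·x + 2·x^2 (mod 13).
For each evaluation point α_i, compute m(α_i) mod 13:
  α_1 = 2: Horner steps 2 → 5 → 1, so m(2) = 1.
  α_2 = 9: Horner steps 2 → 6 → 6, so m(9) = 6.
  α_3 = 11: Horner steps 2 → 10 → 10, so m(11) = 10.
  α_4 = 1: Horner steps 2 → 3 → 7, so m(1) = 7.
  α_5 = 10: Horner steps 2 → 8 → 6, so m(10) = 6.
  α_6 = 6: Horner steps 2 → 0 → 4, so m(6) = 4.
Codeword c = [1, 6, 10, 7, 6, 4] ∈ F_13^6.


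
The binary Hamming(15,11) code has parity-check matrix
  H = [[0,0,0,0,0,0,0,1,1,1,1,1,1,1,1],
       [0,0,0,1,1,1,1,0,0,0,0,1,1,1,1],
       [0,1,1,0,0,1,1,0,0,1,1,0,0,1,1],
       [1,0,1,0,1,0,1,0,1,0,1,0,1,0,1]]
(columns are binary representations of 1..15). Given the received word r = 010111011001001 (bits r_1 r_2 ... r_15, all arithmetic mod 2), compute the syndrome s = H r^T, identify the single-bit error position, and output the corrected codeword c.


s = (0, 1, 1, 1)^T, error position = 7, corrected codeword c = 010111111001001

Compute s = H r^T mod 2 one row at a time:
  s_1 = 1 + 1 + 0 + 0 + 1 + 0 + 0 + 1 = 4 ≡ 0 (mod 2).
  s_2 = 1 + 1 + 1 + 0 + 1 + 0 + 0 + 1 = 5 ≡ 1 (mod 2).
  s_3 = 1 + 0 + 1 + 0 + 0 + 0 + 0 + 1 = 3 ≡ 1 (mod 2).
  s_4 = 0 + 0 + 1 + 0 + 1 + 0 + 0 + 1 = 3 ≡ 1 (mod 2).
s = (0, 1, 1, 1)^T — this equals column 7 of H (binary 0111), so error is at position 7.
Correct: flip bit 7 of r = 010111011001001 to get c = 010111111001001.


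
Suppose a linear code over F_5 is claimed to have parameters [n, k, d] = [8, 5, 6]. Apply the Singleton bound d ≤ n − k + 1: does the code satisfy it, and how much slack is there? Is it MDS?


Singleton RHS = n − k + 1 = 4, slack = -2, bound violated (no such code; not MDS).

Singleton bound: d ≤ n − k + 1.
Here n = 8, k = 5, so n − k + 1 = 4.
Given d = 6, check d ≤ 4: NO.
Slack = (n − k + 1) − d = -2.
The slack is negative: d = 6 exceeds n − k + 1 = 4 by 2, so the Singleton bound is violated and no linear [8, 5, 6]_5 code can exist. In particular it is not MDS (MDS requires d = n − k + 1 exactly).
Description: the claimed parameters are [8, 5, 6]_5; such a code would be impossible (violates the Singleton bound).


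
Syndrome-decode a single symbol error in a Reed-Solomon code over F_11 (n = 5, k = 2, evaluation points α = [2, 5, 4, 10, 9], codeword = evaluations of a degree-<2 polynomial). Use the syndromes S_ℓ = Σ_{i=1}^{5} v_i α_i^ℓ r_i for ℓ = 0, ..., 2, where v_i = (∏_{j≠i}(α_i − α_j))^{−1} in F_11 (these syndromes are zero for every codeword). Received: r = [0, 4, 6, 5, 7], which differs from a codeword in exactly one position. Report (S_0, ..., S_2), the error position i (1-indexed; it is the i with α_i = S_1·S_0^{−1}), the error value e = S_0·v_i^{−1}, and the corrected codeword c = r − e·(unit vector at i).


S = (2, 4, 8), error at position 1, error magnitude e = 1, c = [10, 4, 6, 5, 7].

Step 1: column multipliers v_i = (∏_{j≠i}(α_i − α_j))^{−1} mod 11.
  i = 1 (α = 2): (2−5)(2−4)(2−10)(2−9) = (−3)·(−2)·(−8)·(−7) = 336 ≡ 6, so v_1 = 6^{−1} = 2 (mod 11).
  i = 2 (α = 5): (5−2)(5−4)(5−10)(5−9) = 3·1·(−5)·(−4) = 60 ≡ 5, so v_2 = 5^{−1} = 9 (mod 11).
  i = 3 (α = 4): (4−2)(4−5)(4−10)(4−9) = 2·(−1)·(−6)·(−5) = −60 ≡ 6, so v_3 = 6^{−1} = 2 (mod 11).
  i = 4 (α = 10): (10−2)(10−5)(10−4)(10−9) = 8·5·6·1 = 240 ≡ 9, so v_4 = 9^{−1} = 5 (mod 11).
  i = 5 (α = 9): (9−2)(9−5)(9−4)(9−10) = 7·4·5·(−1) = −140 ≡ 3, so v_5 = 3^{−1} = 4 (mod 11).
  v = [2, 9, 2, 5, 4].
Step 2: syndromes of r = [0, 4, 6, 5, 7] (all sums mod 11).
  S_0 = Σ v_i r_i = 2·0 + 9·4 + 2·6 + 5·5 + 4·7 = 101 ≡ 2.
  S_1 = Σ v_i α_i r_i = 2·2·0 + 9·5·4 + 2·4·6 + 5·10·5 + 4·9·7 = 730 ≡ 4.
  α_i^2 mod 11 = [4, 3, 5, 1, 4].
  S_2 = Σ v_i α_i^2 r_i = 2·4·0 + 9·3·4 + 2·5·6 + 5·1·5 + 4·4·7 = 305 ≡ 8.
  S = (2, 4, 8) ≠ 0, so r is not a codeword (an error is present).
Step 3: locate the error. For a single error e at position i, S_ℓ = v_i·e·α_i^ℓ, so α_err = S_1/S_0.
  S_0^{−1} = 2^{−1} = 6 (mod 11), so α_err = 4·6 = 24 ≡ 2 = α_1. Error position i = 1.
  Consistency check: S_2/S_1 = 8·3 = 24 ≡ 2 = α_err ✓ (single-error assumption holds).
Step 4: error magnitude e = S_0/v_1 = S_0·∏_{j≠1}(α_1 − α_j) = 2·6 = 12 ≡ 1 (mod 11).
Step 5: correct position 1: c_1 = r_1 − e = 0 − 1 ≡ 10 (mod 11). Hence c = [10, 4, 6, 5, 7].
  Check: interpolating c through the α_i gives m(x) = 3 + 9·x (degree < 2) with m(α_i) = c_i for every i, so c is indeed a codeword.


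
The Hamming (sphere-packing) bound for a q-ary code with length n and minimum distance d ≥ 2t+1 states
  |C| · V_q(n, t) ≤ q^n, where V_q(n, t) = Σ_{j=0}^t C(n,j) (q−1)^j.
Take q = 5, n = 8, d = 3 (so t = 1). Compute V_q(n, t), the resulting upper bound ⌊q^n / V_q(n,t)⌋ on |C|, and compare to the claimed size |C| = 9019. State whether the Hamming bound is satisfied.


V_q(n, t) = 33, q^n = 390625, Hamming bound = 11837, |C| = 9019 ≤ bound (satisfied).

Step 1: Compute V_q(n, t) = Σ_{j=0}^1 C(n, j) (q−1)^j.
  j = 0: C(8,0)·(4)^0 = 1·1 = 1.
  j = 1: C(8,1)·(4)^1 = 8·4 = 32.
  V_q(n, t) = 1 + 32 = 33.
Step 2: q^n = 5^8 = 390625.
Step 3: Hamming bound ⌊q^n / V_q(n,t)⌋ = ⌊390625/33⌋ = 11837.
Step 4: Compare |C| = 9019 to 11837: satisfied.
The claimed |C| lies below the Hamming bound.


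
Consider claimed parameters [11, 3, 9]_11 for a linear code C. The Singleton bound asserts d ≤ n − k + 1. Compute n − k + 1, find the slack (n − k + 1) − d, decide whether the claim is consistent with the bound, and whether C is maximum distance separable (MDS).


Singleton RHS = n − k + 1 = 9, slack = 0, bound satisfied, MDS.

Singleton bound: d ≤ n − k + 1.
Here n = 11, k = 3, so n − k + 1 = 9.
Given d = 9, check d ≤ 9: YES.
Slack = (n − k + 1) − d = 0.
The code is MDS (slack = 0).
Description: the claimed parameters are [11, 3, 9]_11; such a code would be MDS (meets Singleton bound).


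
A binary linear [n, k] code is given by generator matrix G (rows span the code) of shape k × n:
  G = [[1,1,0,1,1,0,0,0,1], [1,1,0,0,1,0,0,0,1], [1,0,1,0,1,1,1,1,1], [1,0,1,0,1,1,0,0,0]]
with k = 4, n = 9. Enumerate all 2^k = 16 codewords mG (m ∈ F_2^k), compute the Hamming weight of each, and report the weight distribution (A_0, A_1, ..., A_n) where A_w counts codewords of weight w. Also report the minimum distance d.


Weight distribution: A_0 = 1, A_1 = 1, A_3 = 1, A_4 = 4, A_5 = 5, A_6 = 2, A_7 = 1, A_8 = 1. Minimum distance d = 1.

Enumerate all 2^4 = 16 messages m ∈ F_2^4.
For each, compute codeword c = mG in F_2^9, then tally its weight.
  m = 0000 → c = 000000000, weight = 0.
  m = 1000 → c = 110110001, weight = 5.
  m = 0100 → c = 110010001, weight = 4.
  m = 1100 → c = 000100000, weight = 1.
  m = 0010 → c = 101011111, weight = 7.
  m = 1010 → c = 011101110, weight = 6.
  m = 0110 → c = 011001110, weight = 5.
  m = 1110 → c = 101111111, weight = 8.
  m = 0001 → c = 101011000, weight = 4.
  m = 1001 → c = 011101001, weight = 5.
  m = 0101 → c = 011001001, weight = 4.
  m = 1101 → c = 101111000, weight = 5.
  m = 0011 → c = 000000111, weight = 3.
  m = 1011 → c = 110110110, weight = 6.
  m = 0111 → c = 110010110, weight = 5.
  m = 1111 → c = 000100111, weight = 4.
Tally weights:
  weight 0: 1 codewords.
  weight 1: 1 codewords.
  weight 3: 1 codewords.
  weight 4: 4 codewords.
  weight 5: 5 codewords.
  weight 6: 2 codewords.
  weight 7: 1 codewords.
  weight 8: 1 codewords.
Minimum distance d = smallest w > 0 with A_w > 0 = 1.
Sanity: Σ A_w = 16 = 2^4 = 16 ✓.


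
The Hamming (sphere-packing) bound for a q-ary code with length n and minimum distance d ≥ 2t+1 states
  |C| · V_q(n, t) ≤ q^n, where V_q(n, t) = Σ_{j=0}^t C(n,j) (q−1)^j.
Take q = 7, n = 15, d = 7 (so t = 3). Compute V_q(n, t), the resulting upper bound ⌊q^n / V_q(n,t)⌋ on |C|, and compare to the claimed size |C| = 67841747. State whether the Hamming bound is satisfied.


V_q(n, t) = 102151, q^n = 4747561509943, Hamming bound = 46475918, |C| = 67841747 > bound (violated).

Step 1: Compute V_q(n, t) = Σ_{j=0}^3 C(n, j) (q−1)^j.
  j = 0: C(15,0)·(6)^0 = 1·1 = 1.
  j = 1: C(15,1)·(6)^1 = 15·6 = 90.
  j = 2: C(15,2)·(6)^2 = 105·36 = 3780.
  j = 3: C(15,3)·(6)^3 = 455·216 = 98280.
  V_q(n, t) = 1 + 90 + 3780 + 98280 = 102151.
Step 2: q^n = 7^15 = 4747561509943.
Step 3: Hamming bound ⌊q^n / V_q(n,t)⌋ = ⌊4747561509943/102151⌋ = 46475918.
Step 4: Compare |C| = 67841747 to 46475918: violated.
The claimed |C| lies above the Hamming bound, so no 7-ary code of length 15 with d ≥ 7 can have 67841747 codewords.


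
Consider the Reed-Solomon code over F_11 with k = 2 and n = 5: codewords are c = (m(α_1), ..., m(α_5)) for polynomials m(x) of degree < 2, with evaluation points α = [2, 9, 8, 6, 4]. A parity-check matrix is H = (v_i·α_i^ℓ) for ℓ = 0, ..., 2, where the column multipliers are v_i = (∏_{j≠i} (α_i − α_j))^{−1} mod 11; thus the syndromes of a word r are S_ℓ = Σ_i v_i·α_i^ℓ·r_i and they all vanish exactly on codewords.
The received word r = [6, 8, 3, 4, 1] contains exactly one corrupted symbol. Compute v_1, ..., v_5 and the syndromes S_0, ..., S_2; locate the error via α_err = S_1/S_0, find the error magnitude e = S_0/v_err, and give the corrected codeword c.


S = (5, 9, 3), error at position 5, error magnitude e = 7, c = [6, 8, 3, 4, 5].

Step 1: column multipliers v_i = (∏_{j≠i}(α_i − α_j))^{−1} mod 11.
  i = 1 (α = 2): (2−9)(2−8)(2−6)(2−4) = (−7)·(−6)·(−4)·(−2) = 336 ≡ 6, so v_1 = 6^{−1} = 2 (mod 11).
  i = 2 (α = 9): (9−2)(9−8)(9−6)(9−4) = 7·1·3·5 = 105 ≡ 6, so v_2 = 6^{−1} = 2 (mod 11).
  i = 3 (α = 8): (8−2)(8−9)(8−6)(8−4) = 6·(−1)·2·4 = −48 ≡ 7, so v_3 = 7^{−1} = 8 (mod 11).
  i = 4 (α = 6): (6−2)(6−9)(6−8)(6−4) = 4·(−3)·(−2)·2 = 48 ≡ 4, so v_4 = 4^{−1} = 3 (mod 11).
  i = 5 (α = 4): (4−2)(4−9)(4−8)(4−6) = 2·(−5)·(−4)·(−2) = −80 ≡ 8, so v_5 = 8^{−1} = 7 (mod 11).
  v = [2, 2, 8, 3, 7].
Step 2: syndromes of r = [6, 8, 3, 4, 1] (all sums mod 11).
  S_0 = Σ v_i r_i = 2·6 + 2·8 + 8·3 + 3·4 + 7·1 = 71 ≡ 5.
  S_1 = Σ v_i α_i r_i = 2·2·6 + 2·9·8 + 8·8·3 + 3·6·4 + 7·4·1 = 460 ≡ 9.
  α_i^2 mod 11 = [4, 4, 9, 3, 5].
  S_2 = Σ v_i α_i^2 r_i = 2·4·6 + 2·4·8 + 8·9·3 + 3·3·4 + 7·5·1 = 399 ≡ 3.
  S = (5, 9, 3) ≠ 0, so r is not a codeword (an error is present).
Step 3: locate the error. For a single error e at position i, S_ℓ = v_i·e·α_i^ℓ, so α_err = S_1/S_0.
  S_0^{−1} = 5^{−1} = 9 (mod 11), so α_err = 9·9 = 81 ≡ 4 = α_5. Error position i = 5.
  Consistency check: S_2/S_1 = 3·5 = 15 ≡ 4 = α_err ✓ (single-error assumption holds).
Step 4: error magnitude e = S_0/v_5 = S_0·∏_{j≠5}(α_5 − α_j) = 5·8 = 40 ≡ 7 (mod 11).
Step 5: correct position 5: c_5 = r_5 − e = 1 − 7 ≡ 5 (mod 11). Hence c = [6, 8, 3, 4, 5].
  Check: interpolating c through the α_i gives m(x) = 7 + 5·x (degree < 2) with m(α_i) = c_i for every i, so c is indeed a codeword.


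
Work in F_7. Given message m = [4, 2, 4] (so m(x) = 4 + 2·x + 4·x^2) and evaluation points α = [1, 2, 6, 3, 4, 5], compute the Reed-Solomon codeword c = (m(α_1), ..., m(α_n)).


c = [3, 3, 6, 4, 6, 2]

Message polynomial: m(x) = 4 + 2·x + 4·x^2 (mod 7).
For each evaluation point α_i, compute m(α_i) mod 7:
  α_1 = 1: Horner steps 4 → 6 → 3, so m(1) = 3.
  α_2 = 2: Horner steps 4 → 3 → 3, so m(2) = 3.
  α_3 = 6: Horner steps 4 → 5 → 6, so m(6) = 6.
  α_4 = 3: Horner steps 4 → 0 → 4, so m(3) = 4.
  α_5 = 4: Horner steps 4 → 4 → 6, so m(4) = 6.
  α_6 = 5: Horner steps 4 → 1 → 2, so m(5) = 2.
Codeword c = [3, 3, 6, 4, 6, 2] ∈ F_7^6.


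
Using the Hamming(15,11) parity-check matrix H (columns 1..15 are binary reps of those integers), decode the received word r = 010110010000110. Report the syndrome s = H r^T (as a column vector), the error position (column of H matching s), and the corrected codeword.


s = (1, 0, 0, 0)^T, error position = 8, corrected codeword c = 010110000000110

Compute s = H r^T mod 2 one row at a time:
  s_1 = 1 + 0 + 0 + 0 + 0 + 1 + 1 + 0 = 3 ≡ 1 (mod 2).
  s_2 = 1 + 1 + 0 + 0 + 0 + 1 + 1 + 0 = 4 ≡ 0 (mod 2).
  s_3 = 1 + 0 + 0 + 0 + 0 + 0 + 1 + 0 = 2 ≡ 0 (mod 2).
  s_4 = 0 + 0 + 1 + 0 + 0 + 0 + 1 + 0 = 2 ≡ 0 (mod 2).
s = (1, 0, 0, 0)^T — this equals column 8 of H (binary 1000), so error is at position 8.
Correct: flip bit 8 of r = 010110010000110 to get c = 010110000000110.


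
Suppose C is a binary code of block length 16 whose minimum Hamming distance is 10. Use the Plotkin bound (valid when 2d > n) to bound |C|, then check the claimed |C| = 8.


Plotkin bound M ≤ 4; given |C| = 8 > bound (violated).

Check applicability: 2d = 20, n = 16.
2d − n = 4 > 0, so Plotkin applies.
Compute d/(2d−n) = 10/4 ≈ 2.5000.
⌊d/(2d−n)⌋ = 2.
Plotkin bound: M ≤ 2·2 = 4.
Given |C| = 8, check: VIOLATED.
This |C| is above the Plotkin bound, so no binary code with n = 16, d = 10 and 8 codewords exists.


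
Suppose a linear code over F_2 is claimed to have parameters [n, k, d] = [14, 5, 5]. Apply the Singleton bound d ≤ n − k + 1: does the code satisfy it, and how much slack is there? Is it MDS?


Singleton RHS = n − k + 1 = 10, slack = 5, bound satisfied, not MDS.

Singleton bound: d ≤ n − k + 1.
Here n = 14, k = 5, so n − k + 1 = 10.
Given d = 5, check d ≤ 10: YES.
Slack = (n − k + 1) − d = 5.
The code is NOT MDS (slack = 5 > 0).
Description: the claimed parameters are [14, 5, 5]_2; such a code would be non-MDS.


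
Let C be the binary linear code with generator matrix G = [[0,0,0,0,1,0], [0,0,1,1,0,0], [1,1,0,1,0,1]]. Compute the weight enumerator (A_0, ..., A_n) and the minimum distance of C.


Weight distribution: A_0 = 1, A_1 = 1, A_2 = 1, A_3 = 1, A_4 = 2, A_5 = 2. Minimum distance d = 1.

Enumerate all 2^3 = 8 messages m ∈ F_2^3.
For each, compute codeword c = mG in F_2^6, then tally its weight.
  m = 000 → c = 000000, weight = 0.
  m = 100 → c = 000010, weight = 1.
  m = 010 → c = 001100, weight = 2.
  m = 110 → c = 001110, weight = 3.
  m = 001 → c = 110101, weight = 4.
  m = 101 → c = 110111, weight = 5.
  m = 011 → c = 111001, weight = 4.
  m = 111 → c = 111011, weight = 5.
Tally weights:
  weight 0: 1 codewords.
  weight 1: 1 codewords.
  weight 2: 1 codewords.
  weight 3: 1 codewords.
  weight 4: 2 codewords.
  weight 5: 2 codewords.
Minimum distance d = smallest w > 0 with A_w > 0 = 1.
Sanity: Σ A_w = 8 = 2^3 = 8 ✓.


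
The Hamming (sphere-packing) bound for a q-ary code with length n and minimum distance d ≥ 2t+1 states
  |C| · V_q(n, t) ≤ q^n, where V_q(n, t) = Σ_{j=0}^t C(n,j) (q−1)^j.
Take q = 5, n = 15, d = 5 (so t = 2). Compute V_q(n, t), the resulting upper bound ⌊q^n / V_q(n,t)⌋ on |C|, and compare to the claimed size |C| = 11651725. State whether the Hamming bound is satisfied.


V_q(n, t) = 1741, q^n = 30517578125, Hamming bound = 17528764, |C| = 11651725 ≤ bound (satisfied).

Step 1: Compute V_q(n, t) = Σ_{j=0}^2 C(n, j) (q−1)^j.
  j = 0: C(15,0)·(4)^0 = 1·1 = 1.
  j = 1: C(15,1)·(4)^1 = 15·4 = 60.
  j = 2: C(15,2)·(4)^2 = 105·16 = 1680.
  V_q(n, t) = 1 + 60 + 1680 = 1741.
Step 2: q^n = 5^15 = 30517578125.
Step 3: Hamming bound ⌊q^n / V_q(n,t)⌋ = ⌊30517578125/1741⌋ = 17528764.
Step 4: Compare |C| = 11651725 to 17528764: satisfied.
The claimed |C| lies below the Hamming bound.


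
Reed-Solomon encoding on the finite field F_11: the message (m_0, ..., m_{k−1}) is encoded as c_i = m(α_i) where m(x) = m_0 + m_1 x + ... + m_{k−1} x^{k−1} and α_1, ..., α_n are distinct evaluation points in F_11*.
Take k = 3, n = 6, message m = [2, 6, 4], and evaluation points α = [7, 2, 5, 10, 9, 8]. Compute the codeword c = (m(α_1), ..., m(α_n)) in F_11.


c = [9, 8, 0, 0, 6, 9]

Message polynomial: m(x) = 2 + 6·x + 4·x^2 (mod 11).
For each evaluation point α_i, compute m(α_i) mod 11:
  α_1 = 7: Horner steps 4 → 1 → 9, so m(7) = 9.
  α_2 = 2: Horner steps 4 → 3 → 8, so m(2) = 8.
  α_3 = 5: Horner steps 4 → 4 → 0, so m(5) = 0.
  α_4 = 10: Horner steps 4 → 2 → 0, so m(10) = 0.
  α_5 = 9: Horner steps 4 → 9 → 6, so m(9) = 6.
  α_6 = 8: Horner steps 4 → 5 → 9, so m(8) = 9.
Codeword c = [9, 8, 0, 0, 6, 9] ∈ F_11^6.
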